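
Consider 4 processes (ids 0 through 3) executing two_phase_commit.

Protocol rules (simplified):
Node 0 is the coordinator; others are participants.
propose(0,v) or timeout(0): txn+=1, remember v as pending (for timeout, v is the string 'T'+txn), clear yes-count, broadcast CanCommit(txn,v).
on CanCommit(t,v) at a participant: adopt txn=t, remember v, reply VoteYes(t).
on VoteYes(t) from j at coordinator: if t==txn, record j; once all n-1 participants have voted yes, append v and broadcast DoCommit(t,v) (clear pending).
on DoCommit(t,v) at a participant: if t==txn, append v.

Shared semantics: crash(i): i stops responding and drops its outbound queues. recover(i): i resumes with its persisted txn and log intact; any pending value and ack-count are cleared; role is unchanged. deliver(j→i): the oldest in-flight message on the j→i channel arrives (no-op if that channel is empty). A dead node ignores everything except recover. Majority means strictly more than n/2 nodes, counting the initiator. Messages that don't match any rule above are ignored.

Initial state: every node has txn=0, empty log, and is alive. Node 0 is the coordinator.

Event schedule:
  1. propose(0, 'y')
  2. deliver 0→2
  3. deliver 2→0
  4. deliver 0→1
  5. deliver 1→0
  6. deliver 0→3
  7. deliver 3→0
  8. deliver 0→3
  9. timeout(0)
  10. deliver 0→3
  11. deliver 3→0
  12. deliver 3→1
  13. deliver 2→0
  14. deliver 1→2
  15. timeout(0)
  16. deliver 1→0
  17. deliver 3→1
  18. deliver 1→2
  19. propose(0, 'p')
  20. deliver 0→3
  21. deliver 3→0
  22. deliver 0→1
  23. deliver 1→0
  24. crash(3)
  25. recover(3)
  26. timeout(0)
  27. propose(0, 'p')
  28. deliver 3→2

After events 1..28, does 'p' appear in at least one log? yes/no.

step 1 propose(0,'y'): 0={coor,t=1,log=-}
step 2 deliver 0→2: 2={part,t=1,log=-}
step 3 deliver 2→0: —
step 4 deliver 0→1: 1={part,t=1,log=-}
step 5 deliver 1→0: —
step 6 deliver 0→3: 3={part,t=1,log=-}
step 7 deliver 3→0: 0={coor,t=1,log=y}
step 8 deliver 0→3: 3={part,t=1,log=y}
step 9 timeout(0): 0={coor,t=2,log=y}
step 10 deliver 0→3: 3={part,t=2,log=y}
step 11 deliver 3→0: —
step 12 deliver 3→1: —
step 13 deliver 2→0: —
step 14 deliver 1→2: —
step 15 timeout(0): 0={coor,t=3,log=y}
step 16 deliver 1→0: —
step 17 deliver 3→1: —
step 18 deliver 1→2: —
step 19 propose(0,'p'): 0={coor,t=4,log=y}
step 20 deliver 0→3: 3={part,t=3,log=y}
step 21 deliver 3→0: —
step 22 deliver 0→1: 1={part,t=1,log=y}
step 23 deliver 1→0: —
step 24 crash(3): 3={✗part,t=3,log=y}
step 25 recover(3): 3={part,t=3,log=y}
step 26 timeout(0): 0={coor,t=5,log=y}
step 27 propose(0,'p'): 0={coor,t=6,log=y}
step 28 deliver 3→2: —

no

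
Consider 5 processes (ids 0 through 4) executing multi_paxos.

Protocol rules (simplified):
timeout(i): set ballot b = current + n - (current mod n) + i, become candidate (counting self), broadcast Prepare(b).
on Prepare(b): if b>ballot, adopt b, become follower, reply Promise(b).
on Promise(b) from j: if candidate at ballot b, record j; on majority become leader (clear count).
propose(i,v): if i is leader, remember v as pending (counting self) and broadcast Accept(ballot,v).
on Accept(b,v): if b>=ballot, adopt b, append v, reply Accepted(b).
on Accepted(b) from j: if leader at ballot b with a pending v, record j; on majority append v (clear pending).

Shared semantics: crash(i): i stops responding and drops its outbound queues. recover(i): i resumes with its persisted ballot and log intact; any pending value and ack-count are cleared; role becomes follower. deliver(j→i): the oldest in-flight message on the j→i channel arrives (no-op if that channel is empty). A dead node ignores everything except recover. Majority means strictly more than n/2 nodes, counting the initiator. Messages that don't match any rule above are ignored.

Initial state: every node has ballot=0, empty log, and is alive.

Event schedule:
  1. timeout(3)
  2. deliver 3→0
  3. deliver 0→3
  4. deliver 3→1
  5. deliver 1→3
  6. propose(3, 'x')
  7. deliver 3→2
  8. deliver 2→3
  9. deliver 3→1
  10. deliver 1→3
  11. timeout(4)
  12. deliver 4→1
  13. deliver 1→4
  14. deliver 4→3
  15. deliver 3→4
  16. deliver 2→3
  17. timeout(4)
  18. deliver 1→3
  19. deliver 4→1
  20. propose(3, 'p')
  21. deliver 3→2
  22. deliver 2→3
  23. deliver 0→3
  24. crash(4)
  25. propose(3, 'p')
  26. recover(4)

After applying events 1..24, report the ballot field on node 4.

14

step 1 timeout(3): 3={cand,b=8,log=-}
step 2 deliver 3→0: 0={foll,b=8,log=-}
step 3 deliver 0→3: —
step 4 deliver 3→1: 1={foll,b=8,log=-}
step 5 deliver 1→3: 3={lead,b=8,log=-}
step 6 propose(3,'x'): —
step 7 deliver 3→2: 2={foll,b=8,log=-}
step 8 deliver 2→3: —
step 9 deliver 3→1: 1={foll,b=8,log=x}
step 10 deliver 1→3: —
step 11 timeout(4): 4={cand,b=9,log=-}
step 12 deliver 4→1: 1={foll,b=9,log=x}
step 13 deliver 1→4: —
step 14 deliver 4→3: 3={foll,b=9,log=-}
step 15 deliver 3→4: —
step 16 deliver 2→3: —
step 17 timeout(4): 4={cand,b=14,log=-}
step 18 deliver 1→3: —
step 19 deliver 4→1: 1={foll,b=14,log=x}
step 20 propose(3,'p'): —
step 21 deliver 3→2: 2={foll,b=8,log=x}
step 22 deliver 2→3: —
step 23 deliver 0→3: —
step 24 crash(4): 4={✗cand,b=14,log=-}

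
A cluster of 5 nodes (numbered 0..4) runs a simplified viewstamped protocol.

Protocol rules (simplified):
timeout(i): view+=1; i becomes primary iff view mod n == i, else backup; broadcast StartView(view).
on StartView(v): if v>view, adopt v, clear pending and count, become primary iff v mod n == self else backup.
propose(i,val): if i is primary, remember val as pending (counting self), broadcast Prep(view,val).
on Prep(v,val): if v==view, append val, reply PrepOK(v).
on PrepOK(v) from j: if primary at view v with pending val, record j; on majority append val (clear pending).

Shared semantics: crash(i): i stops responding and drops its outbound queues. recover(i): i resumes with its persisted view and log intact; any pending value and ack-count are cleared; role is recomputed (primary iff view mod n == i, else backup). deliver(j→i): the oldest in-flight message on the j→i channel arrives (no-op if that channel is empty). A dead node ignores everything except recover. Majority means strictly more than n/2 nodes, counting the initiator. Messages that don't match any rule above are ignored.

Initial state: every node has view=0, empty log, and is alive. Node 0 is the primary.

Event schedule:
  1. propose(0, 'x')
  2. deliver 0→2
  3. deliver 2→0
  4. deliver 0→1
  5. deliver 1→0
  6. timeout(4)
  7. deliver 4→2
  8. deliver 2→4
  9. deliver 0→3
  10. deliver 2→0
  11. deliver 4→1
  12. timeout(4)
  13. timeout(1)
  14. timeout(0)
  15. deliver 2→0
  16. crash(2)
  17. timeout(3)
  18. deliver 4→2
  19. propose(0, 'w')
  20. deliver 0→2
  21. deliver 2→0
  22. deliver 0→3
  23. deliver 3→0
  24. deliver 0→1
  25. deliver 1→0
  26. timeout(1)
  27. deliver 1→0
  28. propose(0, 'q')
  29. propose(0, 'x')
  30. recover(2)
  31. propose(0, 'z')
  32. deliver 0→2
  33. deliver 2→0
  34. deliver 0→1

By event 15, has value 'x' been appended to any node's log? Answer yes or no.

step 1 propose(0,'x'): —
step 2 deliver 0→2: 2={back,v=0,log=x}
step 3 deliver 2→0: —
step 4 deliver 0→1: 1={back,v=0,log=x}
step 5 deliver 1→0: 0={prim,v=0,log=x}
step 6 timeout(4): 4={back,v=1,log=-}
step 7 deliver 4→2: 2={back,v=1,log=x}
step 8 deliver 2→4: —
step 9 deliver 0→3: 3={back,v=0,log=x}
step 10 deliver 2→0: —
step 11 deliver 4→1: 1={prim,v=1,log=x}
step 12 timeout(4): 4={back,v=2,log=-}
step 13 timeout(1): 1={back,v=2,log=x}
step 14 timeout(0): 0={back,v=1,log=x}
step 15 deliver 2→0: —

yes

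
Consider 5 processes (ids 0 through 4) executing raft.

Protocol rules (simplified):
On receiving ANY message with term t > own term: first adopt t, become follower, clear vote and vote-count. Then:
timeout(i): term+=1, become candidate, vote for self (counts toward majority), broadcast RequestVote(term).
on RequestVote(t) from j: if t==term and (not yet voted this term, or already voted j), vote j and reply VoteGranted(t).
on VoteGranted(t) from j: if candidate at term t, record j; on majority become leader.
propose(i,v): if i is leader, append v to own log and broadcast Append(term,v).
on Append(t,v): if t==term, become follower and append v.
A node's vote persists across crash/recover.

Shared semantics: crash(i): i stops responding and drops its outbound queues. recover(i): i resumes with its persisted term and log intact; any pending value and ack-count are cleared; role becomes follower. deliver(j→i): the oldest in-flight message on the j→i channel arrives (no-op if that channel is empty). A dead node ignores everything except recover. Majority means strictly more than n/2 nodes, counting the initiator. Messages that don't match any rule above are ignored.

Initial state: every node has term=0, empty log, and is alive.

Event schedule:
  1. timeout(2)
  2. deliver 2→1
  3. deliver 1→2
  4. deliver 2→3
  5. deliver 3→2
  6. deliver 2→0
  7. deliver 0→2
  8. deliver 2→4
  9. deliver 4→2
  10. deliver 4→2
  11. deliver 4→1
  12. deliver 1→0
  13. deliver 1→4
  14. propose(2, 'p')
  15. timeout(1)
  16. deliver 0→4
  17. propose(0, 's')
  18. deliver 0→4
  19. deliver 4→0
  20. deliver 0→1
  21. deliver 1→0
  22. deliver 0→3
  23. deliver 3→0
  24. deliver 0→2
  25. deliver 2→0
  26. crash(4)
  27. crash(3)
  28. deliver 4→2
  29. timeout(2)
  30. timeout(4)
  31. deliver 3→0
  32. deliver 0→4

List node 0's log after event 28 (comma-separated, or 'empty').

step 1 timeout(2): 2={cand,t=1,log=-}
step 2 deliver 2→1: 1={foll,t=1,log=-}
step 3 deliver 1→2: —
step 4 deliver 2→3: 3={foll,t=1,log=-}
step 5 deliver 3→2: 2={lead,t=1,log=-}
step 6 deliver 2→0: 0={foll,t=1,log=-}
step 7 deliver 0→2: —
step 8 deliver 2→4: 4={foll,t=1,log=-}
step 9 deliver 4→2: —
step 10 deliver 4→2: —
step 11 deliver 4→1: —
step 12 deliver 1→0: —
step 13 deliver 1→4: —
step 14 propose(2,'p'): 2={lead,t=1,log=p}
step 15 timeout(1): 1={cand,t=2,log=-}
step 16 deliver 0→4: —
step 17 propose(0,'s'): —
step 18 deliver 0→4: —
step 19 deliver 4→0: —
step 20 deliver 0→1: —
step 21 deliver 1→0: 0={foll,t=2,log=-}
step 22 deliver 0→3: —
step 23 deliver 3→0: —
step 24 deliver 0→2: —
step 25 deliver 2→0: —
step 26 crash(4): 4={✗foll,t=1,log=-}
step 27 crash(3): 3={✗foll,t=1,log=-}
step 28 deliver 4→2: —

empty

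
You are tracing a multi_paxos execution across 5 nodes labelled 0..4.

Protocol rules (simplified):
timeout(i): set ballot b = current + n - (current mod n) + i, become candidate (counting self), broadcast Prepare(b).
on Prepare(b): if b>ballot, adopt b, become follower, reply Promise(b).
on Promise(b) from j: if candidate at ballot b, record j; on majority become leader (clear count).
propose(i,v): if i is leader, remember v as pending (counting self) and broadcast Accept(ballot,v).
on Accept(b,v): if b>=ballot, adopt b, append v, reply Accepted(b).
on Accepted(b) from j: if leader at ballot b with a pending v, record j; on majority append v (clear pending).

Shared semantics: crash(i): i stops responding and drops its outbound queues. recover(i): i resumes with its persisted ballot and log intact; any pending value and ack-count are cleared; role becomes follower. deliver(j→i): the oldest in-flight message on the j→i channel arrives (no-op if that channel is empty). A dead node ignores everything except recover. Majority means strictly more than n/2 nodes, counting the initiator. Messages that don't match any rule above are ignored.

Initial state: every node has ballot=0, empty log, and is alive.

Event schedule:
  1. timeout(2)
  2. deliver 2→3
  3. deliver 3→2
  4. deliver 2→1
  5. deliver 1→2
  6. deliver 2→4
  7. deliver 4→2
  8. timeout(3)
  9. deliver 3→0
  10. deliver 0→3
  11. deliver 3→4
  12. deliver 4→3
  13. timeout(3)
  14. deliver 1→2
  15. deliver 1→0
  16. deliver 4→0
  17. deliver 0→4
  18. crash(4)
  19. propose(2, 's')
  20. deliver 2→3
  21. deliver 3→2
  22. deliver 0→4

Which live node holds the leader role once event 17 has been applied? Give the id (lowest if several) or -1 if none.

2

1. timeout(2):  <2:cand b7 ->
2. deliver 2→3:  <3:foll b7 ->
3. deliver 3→2:  nop
4. deliver 2→1:  <1:foll b7 ->
5. deliver 1→2:  <2:lead b7 ->
6. deliver 2→4:  <4:foll b7 ->
7. deliver 4→2:  nop
8. timeout(3):  <3:cand b13 ->
9. deliver 3→0:  <0:foll b13 ->
10. deliver 0→3:  nop
11. deliver 3→4:  <4:foll b13 ->
12. deliver 4→3:  <3:lead b13 ->
13. timeout(3):  <3:cand b18 ->
14. deliver 1→2:  nop
15. deliver 1→0:  nop
16. deliver 4→0:  nop
17. deliver 0→4:  nop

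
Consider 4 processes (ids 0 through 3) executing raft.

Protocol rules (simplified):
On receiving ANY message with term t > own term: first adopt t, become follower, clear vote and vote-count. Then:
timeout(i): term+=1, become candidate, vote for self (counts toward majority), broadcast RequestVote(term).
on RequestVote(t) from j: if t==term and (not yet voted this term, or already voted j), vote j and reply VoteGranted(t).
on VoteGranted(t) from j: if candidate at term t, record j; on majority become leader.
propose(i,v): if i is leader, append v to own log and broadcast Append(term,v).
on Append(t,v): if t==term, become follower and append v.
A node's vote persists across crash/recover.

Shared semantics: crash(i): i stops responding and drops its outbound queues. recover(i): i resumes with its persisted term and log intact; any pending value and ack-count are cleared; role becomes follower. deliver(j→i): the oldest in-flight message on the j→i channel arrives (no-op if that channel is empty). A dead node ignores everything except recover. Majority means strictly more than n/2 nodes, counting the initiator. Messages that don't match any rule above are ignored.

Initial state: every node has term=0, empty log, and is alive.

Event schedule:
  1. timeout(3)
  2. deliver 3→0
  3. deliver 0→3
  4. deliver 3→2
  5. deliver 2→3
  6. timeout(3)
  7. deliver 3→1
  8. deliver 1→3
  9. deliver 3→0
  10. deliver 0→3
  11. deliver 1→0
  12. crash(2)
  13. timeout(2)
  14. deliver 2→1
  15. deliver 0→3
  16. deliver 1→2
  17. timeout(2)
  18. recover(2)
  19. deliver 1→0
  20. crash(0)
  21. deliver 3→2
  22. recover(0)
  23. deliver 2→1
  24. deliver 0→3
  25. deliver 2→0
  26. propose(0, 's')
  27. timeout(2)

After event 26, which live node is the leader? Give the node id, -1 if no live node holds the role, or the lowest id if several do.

step 1 timeout(3): 3={cand,t=1,log=-}
step 2 deliver 3→0: 0={foll,t=1,log=-}
step 3 deliver 0→3: —
step 4 deliver 3→2: 2={foll,t=1,log=-}
step 5 deliver 2→3: 3={lead,t=1,log=-}
step 6 timeout(3): 3={cand,t=2,log=-}
step 7 deliver 3→1: 1={foll,t=1,log=-}
step 8 deliver 1→3: —
step 9 deliver 3→0: 0={foll,t=2,log=-}
step 10 deliver 0→3: —
step 11 deliver 1→0: —
step 12 crash(2): 2={✗foll,t=1,log=-}
step 13 timeout(2): —
step 14 deliver 2→1: —
step 15 deliver 0→3: —
step 16 deliver 1→2: —
step 17 timeout(2): —
step 18 recover(2): 2={foll,t=1,log=-}
step 19 deliver 1→0: —
step 20 crash(0): 0={✗foll,t=2,log=-}
step 21 deliver 3→2: 2={foll,t=2,log=-}
step 22 recover(0): 0={foll,t=2,log=-}
step 23 deliver 2→1: —
step 24 deliver 0→3: —
step 25 deliver 2→0: —
step 26 propose(0,'s'): —

-1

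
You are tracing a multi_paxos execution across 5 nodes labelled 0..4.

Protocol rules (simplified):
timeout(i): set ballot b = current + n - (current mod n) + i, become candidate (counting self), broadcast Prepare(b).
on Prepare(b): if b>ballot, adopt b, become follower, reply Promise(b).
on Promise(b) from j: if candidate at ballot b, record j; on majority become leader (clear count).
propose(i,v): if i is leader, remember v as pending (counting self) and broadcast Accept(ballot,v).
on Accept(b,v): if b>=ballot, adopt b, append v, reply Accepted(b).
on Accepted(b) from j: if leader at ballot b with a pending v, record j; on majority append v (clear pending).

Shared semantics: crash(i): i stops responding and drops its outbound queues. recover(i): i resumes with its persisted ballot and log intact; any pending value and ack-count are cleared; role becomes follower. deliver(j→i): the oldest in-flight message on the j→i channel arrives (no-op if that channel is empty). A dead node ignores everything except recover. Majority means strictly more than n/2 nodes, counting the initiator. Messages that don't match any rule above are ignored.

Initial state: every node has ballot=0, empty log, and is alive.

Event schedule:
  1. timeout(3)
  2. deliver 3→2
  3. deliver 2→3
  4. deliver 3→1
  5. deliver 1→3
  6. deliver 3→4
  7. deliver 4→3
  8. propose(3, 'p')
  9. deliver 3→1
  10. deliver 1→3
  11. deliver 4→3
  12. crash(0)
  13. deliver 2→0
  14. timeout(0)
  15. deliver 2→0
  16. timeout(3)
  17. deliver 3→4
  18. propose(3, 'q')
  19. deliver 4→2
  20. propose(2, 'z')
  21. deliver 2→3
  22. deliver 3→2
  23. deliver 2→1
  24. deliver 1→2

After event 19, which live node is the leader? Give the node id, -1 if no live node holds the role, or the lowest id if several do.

step 1 timeout(3): 3={cand,b=8,log=-}
step 2 deliver 3→2: 2={foll,b=8,log=-}
step 3 deliver 2→3: —
step 4 deliver 3→1: 1={foll,b=8,log=-}
step 5 deliver 1→3: 3={lead,b=8,log=-}
step 6 deliver 3→4: 4={foll,b=8,log=-}
step 7 deliver 4→3: —
step 8 propose(3,'p'): —
step 9 deliver 3→1: 1={foll,b=8,log=p}
step 10 deliver 1→3: —
step 11 deliver 4→3: —
step 12 crash(0): 0={✗foll,b=0,log=-}
step 13 deliver 2→0: —
step 14 timeout(0): —
step 15 deliver 2→0: —
step 16 timeout(3): 3={cand,b=13,log=-}
step 17 deliver 3→4: 4={foll,b=8,log=p}
step 18 propose(3,'q'): —
step 19 deliver 4→2: —

-1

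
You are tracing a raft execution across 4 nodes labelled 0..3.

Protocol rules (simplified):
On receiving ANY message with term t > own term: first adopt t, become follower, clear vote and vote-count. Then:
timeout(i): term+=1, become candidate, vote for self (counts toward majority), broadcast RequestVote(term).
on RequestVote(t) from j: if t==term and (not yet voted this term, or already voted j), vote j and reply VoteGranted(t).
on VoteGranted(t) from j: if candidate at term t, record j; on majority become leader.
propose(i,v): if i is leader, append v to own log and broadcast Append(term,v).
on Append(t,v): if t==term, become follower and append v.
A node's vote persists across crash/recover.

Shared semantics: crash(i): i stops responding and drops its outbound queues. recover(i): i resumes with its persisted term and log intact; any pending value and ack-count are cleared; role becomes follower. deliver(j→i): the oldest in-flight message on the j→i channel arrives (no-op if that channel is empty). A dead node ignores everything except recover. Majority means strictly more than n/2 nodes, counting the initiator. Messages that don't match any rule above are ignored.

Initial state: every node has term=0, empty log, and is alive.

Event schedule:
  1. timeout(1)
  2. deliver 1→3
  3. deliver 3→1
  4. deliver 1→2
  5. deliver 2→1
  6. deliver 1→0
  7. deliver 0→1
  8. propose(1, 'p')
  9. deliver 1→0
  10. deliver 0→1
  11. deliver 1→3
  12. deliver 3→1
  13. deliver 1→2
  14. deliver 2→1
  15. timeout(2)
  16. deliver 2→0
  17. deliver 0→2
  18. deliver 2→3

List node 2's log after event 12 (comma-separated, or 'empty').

step 1 timeout(1): 1={cand,t=1,log=-}
step 2 deliver 1→3: 3={foll,t=1,log=-}
step 3 deliver 3→1: —
step 4 deliver 1→2: 2={foll,t=1,log=-}
step 5 deliver 2→1: 1={lead,t=1,log=-}
step 6 deliver 1→0: 0={foll,t=1,log=-}
step 7 deliver 0→1: —
step 8 propose(1,'p'): 1={lead,t=1,log=p}
step 9 deliver 1→0: 0={foll,t=1,log=p}
step 10 deliver 0→1: —
step 11 deliver 1→3: 3={foll,t=1,log=p}
step 12 deliver 3→1: —

empty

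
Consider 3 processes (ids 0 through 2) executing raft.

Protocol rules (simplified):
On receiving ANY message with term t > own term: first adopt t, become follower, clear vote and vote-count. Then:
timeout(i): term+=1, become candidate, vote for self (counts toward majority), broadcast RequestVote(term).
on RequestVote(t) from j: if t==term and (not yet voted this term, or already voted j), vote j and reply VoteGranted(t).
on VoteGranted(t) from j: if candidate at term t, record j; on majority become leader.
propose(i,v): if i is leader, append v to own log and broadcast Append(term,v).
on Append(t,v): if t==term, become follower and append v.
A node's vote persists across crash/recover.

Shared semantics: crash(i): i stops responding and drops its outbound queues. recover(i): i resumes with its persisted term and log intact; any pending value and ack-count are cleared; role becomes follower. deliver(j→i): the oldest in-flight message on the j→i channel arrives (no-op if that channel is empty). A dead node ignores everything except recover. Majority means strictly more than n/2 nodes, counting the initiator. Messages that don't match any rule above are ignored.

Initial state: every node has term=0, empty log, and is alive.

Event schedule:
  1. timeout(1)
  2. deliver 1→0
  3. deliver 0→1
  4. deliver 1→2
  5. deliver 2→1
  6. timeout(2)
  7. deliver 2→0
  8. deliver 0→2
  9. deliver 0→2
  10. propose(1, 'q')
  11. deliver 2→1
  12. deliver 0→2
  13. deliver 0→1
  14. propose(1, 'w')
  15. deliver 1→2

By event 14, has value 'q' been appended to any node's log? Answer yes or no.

1. timeout(1):  <1:cand t1 ->
2. deliver 1→0:  <0:foll t1 ->
3. deliver 0→1:  <1:lead t1 ->
4. deliver 1→2:  <2:foll t1 ->
5. deliver 2→1:  nop
6. timeout(2):  <2:cand t2 ->
7. deliver 2→0:  <0:foll t2 ->
8. deliver 0→2:  <2:lead t2 ->
9. deliver 0→2:  nop
10. propose(1,'q'):  <1:lead t1 q>
11. deliver 2→1:  <1:foll t2 q>
12. deliver 0→2:  nop
13. deliver 0→1:  nop
14. propose(1,'w'):  nop

yes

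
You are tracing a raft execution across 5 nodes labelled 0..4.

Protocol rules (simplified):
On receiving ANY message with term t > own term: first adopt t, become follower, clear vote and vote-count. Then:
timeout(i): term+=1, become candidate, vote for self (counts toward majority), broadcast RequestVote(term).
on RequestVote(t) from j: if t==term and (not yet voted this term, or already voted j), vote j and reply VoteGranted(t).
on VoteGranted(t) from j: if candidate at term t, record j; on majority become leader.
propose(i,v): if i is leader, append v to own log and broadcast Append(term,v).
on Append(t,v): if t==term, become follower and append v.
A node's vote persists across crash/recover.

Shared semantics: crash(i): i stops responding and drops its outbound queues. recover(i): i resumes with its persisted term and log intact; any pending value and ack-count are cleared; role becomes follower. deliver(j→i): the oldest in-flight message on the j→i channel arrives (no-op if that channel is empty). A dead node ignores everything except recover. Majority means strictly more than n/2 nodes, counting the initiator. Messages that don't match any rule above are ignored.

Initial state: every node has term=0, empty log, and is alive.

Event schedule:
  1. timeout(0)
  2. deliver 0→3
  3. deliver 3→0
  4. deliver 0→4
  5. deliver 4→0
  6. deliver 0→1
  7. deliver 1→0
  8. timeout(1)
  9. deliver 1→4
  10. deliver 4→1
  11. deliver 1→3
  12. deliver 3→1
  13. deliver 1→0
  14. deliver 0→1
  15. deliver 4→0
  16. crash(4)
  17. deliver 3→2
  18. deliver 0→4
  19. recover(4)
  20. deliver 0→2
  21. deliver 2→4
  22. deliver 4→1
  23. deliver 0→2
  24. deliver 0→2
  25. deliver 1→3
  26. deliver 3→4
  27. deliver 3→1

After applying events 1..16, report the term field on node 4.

2

after 1 — timeout(0): n0:cand/t1/[-]
after 2 — deliver 0→3: n3:foll/t1/[-]
after 3 — deliver 3→0: ·
after 4 — deliver 0→4: n4:foll/t1/[-]
after 5 — deliver 4→0: n0:lead/t1/[-]
after 6 — deliver 0→1: n1:foll/t1/[-]
after 7 — deliver 1→0: ·
after 8 — timeout(1): n1:cand/t2/[-]
after 9 — deliver 1→4: n4:foll/t2/[-]
after 10 — deliver 4→1: ·
after 11 — deliver 1→3: n3:foll/t2/[-]
after 12 — deliver 3→1: n1:lead/t2/[-]
after 13 — deliver 1→0: n0:foll/t2/[-]
after 14 — deliver 0→1: ·
after 15 — deliver 4→0: ·
after 16 — crash(4): n4:✗foll/t2/[-]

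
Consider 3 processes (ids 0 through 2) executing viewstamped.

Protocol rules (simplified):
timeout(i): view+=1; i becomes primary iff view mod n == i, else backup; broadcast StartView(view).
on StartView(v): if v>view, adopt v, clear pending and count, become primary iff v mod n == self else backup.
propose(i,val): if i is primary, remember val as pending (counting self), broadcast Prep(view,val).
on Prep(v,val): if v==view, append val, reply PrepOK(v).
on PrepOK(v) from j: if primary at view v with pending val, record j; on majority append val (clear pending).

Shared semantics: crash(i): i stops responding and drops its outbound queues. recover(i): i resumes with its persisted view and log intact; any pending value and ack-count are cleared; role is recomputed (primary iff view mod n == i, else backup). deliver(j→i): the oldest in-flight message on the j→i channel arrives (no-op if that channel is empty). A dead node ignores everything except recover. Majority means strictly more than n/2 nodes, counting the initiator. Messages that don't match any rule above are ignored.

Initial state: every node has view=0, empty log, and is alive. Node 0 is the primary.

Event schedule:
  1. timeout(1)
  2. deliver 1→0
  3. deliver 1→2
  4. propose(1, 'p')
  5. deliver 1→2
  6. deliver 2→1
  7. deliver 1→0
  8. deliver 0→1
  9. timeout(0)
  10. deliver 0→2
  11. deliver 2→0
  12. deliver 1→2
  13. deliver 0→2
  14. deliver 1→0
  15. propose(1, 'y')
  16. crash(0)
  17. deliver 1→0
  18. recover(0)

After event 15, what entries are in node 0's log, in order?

p

1. timeout(1):  <1:prim v1 ->
2. deliver 1→0:  <0:back v1 ->
3. deliver 1→2:  <2:back v1 ->
4. propose(1,'p'):  nop
5. deliver 1→2:  <2:back v1 p>
6. deliver 2→1:  <1:prim v1 p>
7. deliver 1→0:  <0:back v1 p>
8. deliver 0→1:  nop
9. timeout(0):  <0:back v2 p>
10. deliver 0→2:  <2:prim v2 p>
11. deliver 2→0:  nop
12. deliver 1→2:  nop
13. deliver 0→2:  nop
14. deliver 1→0:  nop
15. propose(1,'y'):  nop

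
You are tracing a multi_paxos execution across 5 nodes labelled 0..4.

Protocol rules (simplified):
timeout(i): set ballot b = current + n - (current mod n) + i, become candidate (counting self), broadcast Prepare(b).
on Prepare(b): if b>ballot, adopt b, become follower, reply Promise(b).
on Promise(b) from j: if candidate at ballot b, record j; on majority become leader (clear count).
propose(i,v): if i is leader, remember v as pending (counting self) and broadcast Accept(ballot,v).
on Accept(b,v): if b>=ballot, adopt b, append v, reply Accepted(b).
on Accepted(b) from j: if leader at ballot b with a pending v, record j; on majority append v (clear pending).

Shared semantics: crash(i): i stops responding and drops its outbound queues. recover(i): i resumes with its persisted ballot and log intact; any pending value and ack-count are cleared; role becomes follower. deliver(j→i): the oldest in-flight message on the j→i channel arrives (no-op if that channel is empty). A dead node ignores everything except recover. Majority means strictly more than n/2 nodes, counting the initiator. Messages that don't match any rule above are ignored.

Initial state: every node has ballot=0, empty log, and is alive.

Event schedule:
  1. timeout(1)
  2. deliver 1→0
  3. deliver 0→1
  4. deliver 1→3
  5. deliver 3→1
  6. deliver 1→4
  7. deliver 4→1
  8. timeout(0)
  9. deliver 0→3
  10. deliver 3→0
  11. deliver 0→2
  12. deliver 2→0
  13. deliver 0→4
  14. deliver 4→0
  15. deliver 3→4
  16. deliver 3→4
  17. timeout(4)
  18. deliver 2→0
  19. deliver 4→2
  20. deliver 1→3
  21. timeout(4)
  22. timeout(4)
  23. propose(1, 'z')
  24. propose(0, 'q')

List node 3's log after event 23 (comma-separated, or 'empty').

empty

step 1 timeout(1): 1={cand,b=6,log=-}
step 2 deliver 1→0: 0={foll,b=6,log=-}
step 3 deliver 0→1: —
step 4 deliver 1→3: 3={foll,b=6,log=-}
step 5 deliver 3→1: 1={lead,b=6,log=-}
step 6 deliver 1→4: 4={foll,b=6,log=-}
step 7 deliver 4→1: —
step 8 timeout(0): 0={cand,b=10,log=-}
step 9 deliver 0→3: 3={foll,b=10,log=-}
step 10 deliver 3→0: —
step 11 deliver 0→2: 2={foll,b=10,log=-}
step 12 deliver 2→0: 0={lead,b=10,log=-}
step 13 deliver 0→4: 4={foll,b=10,log=-}
step 14 deliver 4→0: —
step 15 deliver 3→4: —
step 16 deliver 3→4: —
step 17 timeout(4): 4={cand,b=19,log=-}
step 18 deliver 2→0: —
step 19 deliver 4→2: 2={foll,b=19,log=-}
step 20 deliver 1→3: —
step 21 timeout(4): 4={cand,b=24,log=-}
step 22 timeout(4): 4={cand,b=29,log=-}
step 23 propose(1,'z'): —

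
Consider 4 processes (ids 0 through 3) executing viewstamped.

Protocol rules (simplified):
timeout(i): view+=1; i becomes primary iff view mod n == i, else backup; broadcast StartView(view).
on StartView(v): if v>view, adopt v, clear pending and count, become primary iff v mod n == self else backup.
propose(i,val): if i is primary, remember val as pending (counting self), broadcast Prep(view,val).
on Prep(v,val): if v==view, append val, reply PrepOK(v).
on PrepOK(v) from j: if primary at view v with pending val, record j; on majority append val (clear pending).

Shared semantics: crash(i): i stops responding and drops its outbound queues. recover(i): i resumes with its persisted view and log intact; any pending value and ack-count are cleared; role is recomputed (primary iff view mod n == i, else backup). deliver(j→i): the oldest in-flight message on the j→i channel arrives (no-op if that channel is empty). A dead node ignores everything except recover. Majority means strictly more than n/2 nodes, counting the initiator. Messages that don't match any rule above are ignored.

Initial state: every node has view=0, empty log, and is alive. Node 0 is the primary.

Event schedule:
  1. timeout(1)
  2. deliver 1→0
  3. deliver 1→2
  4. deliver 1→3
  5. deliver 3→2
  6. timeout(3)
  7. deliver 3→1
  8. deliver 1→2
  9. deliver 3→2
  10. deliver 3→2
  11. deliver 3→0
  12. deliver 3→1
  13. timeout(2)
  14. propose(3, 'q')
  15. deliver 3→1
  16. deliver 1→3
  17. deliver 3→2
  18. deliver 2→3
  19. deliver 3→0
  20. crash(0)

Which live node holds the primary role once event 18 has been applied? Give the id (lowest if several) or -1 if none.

3

e1 timeout(1): 1[prim,v=1,-]
e2 deliver 1→0: 0[back,v=1,-]
e3 deliver 1→2: 2[back,v=1,-]
e4 deliver 1→3: 3[back,v=1,-]
e5 deliver 3→2: ·
e6 timeout(3): 3[back,v=2,-]
e7 deliver 3→1: 1[back,v=2,-]
e8 deliver 1→2: ·
e9 deliver 3→2: 2[prim,v=2,-]
e10 deliver 3→2: ·
e11 deliver 3→0: 0[back,v=2,-]
e12 deliver 3→1: ·
e13 timeout(2): 2[back,v=3,-]
e14 propose(3,'q'): ·
e15 deliver 3→1: ·
e16 deliver 1→3: ·
e17 deliver 3→2: ·
e18 deliver 2→3: 3[prim,v=3,-]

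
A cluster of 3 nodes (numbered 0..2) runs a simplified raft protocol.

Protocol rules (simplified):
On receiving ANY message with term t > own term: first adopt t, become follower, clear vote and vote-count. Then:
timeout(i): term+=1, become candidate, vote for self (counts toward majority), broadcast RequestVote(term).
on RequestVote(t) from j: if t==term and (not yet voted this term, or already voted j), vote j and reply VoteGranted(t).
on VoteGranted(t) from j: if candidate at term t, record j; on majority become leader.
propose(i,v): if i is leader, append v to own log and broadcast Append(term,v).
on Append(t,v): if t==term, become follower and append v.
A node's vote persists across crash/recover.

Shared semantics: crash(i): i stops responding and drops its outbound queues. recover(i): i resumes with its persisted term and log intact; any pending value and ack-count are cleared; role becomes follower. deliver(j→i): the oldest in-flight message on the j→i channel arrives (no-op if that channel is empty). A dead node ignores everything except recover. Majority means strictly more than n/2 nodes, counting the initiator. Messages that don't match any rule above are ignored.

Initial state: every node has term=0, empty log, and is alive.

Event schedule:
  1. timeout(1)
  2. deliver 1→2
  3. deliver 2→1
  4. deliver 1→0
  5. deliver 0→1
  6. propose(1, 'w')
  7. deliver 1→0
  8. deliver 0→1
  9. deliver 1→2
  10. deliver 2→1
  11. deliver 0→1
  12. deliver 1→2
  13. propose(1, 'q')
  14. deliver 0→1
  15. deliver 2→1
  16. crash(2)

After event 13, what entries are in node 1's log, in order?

after 1 — timeout(1): n1:cand/t1/[-]
after 2 — deliver 1→2: n2:foll/t1/[-]
after 3 — deliver 2→1: n1:lead/t1/[-]
after 4 — deliver 1→0: n0:foll/t1/[-]
after 5 — deliver 0→1: ·
after 6 — propose(1,'w'): n1:lead/t1/[w]
after 7 — deliver 1→0: n0:foll/t1/[w]
after 8 — deliver 0→1: ·
after 9 — deliver 1→2: n2:foll/t1/[w]
after 10 — deliver 2→1: ·
after 11 — deliver 0→1: ·
after 12 — deliver 1→2: ·
after 13 — propose(1,'q'): n1:lead/t1/[w,q]

w,q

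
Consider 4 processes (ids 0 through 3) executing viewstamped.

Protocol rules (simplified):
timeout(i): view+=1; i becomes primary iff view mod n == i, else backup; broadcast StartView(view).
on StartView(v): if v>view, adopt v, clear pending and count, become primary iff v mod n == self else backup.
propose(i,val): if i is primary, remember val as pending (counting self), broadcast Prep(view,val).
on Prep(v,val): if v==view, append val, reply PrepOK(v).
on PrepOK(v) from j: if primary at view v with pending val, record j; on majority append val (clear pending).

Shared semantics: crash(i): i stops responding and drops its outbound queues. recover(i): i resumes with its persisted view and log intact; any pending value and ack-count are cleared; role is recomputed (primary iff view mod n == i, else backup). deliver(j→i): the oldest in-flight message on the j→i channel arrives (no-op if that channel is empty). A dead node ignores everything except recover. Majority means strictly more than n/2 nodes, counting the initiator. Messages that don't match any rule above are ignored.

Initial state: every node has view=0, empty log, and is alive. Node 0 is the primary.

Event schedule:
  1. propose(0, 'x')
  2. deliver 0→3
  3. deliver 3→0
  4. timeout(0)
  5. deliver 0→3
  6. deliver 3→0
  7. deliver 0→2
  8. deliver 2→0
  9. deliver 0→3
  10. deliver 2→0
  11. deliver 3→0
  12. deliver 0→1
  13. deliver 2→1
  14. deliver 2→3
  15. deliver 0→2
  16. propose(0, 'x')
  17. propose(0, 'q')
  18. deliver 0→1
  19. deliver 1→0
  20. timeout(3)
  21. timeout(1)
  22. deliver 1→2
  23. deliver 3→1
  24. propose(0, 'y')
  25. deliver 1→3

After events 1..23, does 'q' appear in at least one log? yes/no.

after 1 — propose(0,'x'): ·
after 2 — deliver 0→3: n3:back/v0/[x]
after 3 — deliver 3→0: ·
after 4 — timeout(0): n0:back/v1/[-]
after 5 — deliver 0→3: n3:back/v1/[x]
after 6 — deliver 3→0: ·
after 7 — deliver 0→2: n2:back/v0/[x]
after 8 — deliver 2→0: ·
after 9 — deliver 0→3: ·
after 10 — deliver 2→0: ·
after 11 — deliver 3→0: ·
after 12 — deliver 0→1: n1:back/v0/[x]
after 13 — deliver 2→1: ·
after 14 — deliver 2→3: ·
after 15 — deliver 0→2: n2:back/v1/[x]
after 16 — propose(0,'x'): ·
after 17 — propose(0,'q'): ·
after 18 — deliver 0→1: n1:prim/v1/[x]
after 19 — deliver 1→0: ·
after 20 — timeout(3): n3:back/v2/[x]
after 21 — timeout(1): n1:back/v2/[x]
after 22 — deliver 1→2: n2:prim/v2/[x]
after 23 — deliver 3→1: ·

no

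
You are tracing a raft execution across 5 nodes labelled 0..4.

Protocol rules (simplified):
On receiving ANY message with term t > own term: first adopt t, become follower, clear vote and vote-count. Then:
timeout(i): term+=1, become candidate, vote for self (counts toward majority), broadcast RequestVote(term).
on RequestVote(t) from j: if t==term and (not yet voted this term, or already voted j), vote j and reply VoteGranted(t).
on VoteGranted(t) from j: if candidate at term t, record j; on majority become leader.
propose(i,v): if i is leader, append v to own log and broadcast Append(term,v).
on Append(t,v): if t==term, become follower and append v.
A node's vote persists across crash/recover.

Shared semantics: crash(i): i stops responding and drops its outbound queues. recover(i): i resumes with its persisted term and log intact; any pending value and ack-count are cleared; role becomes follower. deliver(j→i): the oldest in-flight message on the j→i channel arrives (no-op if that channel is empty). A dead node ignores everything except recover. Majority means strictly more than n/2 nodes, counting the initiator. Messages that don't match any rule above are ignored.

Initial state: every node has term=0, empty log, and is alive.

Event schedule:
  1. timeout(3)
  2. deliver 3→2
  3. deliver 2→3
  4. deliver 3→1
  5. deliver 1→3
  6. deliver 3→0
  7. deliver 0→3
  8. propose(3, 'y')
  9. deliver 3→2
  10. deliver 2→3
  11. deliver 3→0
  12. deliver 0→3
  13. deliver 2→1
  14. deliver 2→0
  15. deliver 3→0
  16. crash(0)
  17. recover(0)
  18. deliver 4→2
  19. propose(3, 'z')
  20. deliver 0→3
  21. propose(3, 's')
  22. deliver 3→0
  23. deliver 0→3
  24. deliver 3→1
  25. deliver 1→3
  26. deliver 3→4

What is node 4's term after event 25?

step 1 timeout(3): 3={cand,t=1,log=-}
step 2 deliver 3→2: 2={foll,t=1,log=-}
step 3 deliver 2→3: —
step 4 deliver 3→1: 1={foll,t=1,log=-}
step 5 deliver 1→3: 3={lead,t=1,log=-}
step 6 deliver 3→0: 0={foll,t=1,log=-}
step 7 deliver 0→3: —
step 8 propose(3,'y'): 3={lead,t=1,log=y}
step 9 deliver 3→2: 2={foll,t=1,log=y}
step 10 deliver 2→3: —
step 11 deliver 3→0: 0={foll,t=1,log=y}
step 12 deliver 0→3: —
step 13 deliver 2→1: —
step 14 deliver 2→0: —
step 15 deliver 3→0: —
step 16 crash(0): 0={✗foll,t=1,log=y}
step 17 recover(0): 0={foll,t=1,log=y}
step 18 deliver 4→2: —
step 19 propose(3,'z'): 3={lead,t=1,log=y,z}
step 20 deliver 0→3: —
step 21 propose(3,'s'): 3={lead,t=1,log=y,z,s}
step 22 deliver 3→0: 0={foll,t=1,log=y,z}
step 23 deliver 0→3: —
step 24 deliver 3→1: 1={foll,t=1,log=y}
step 25 deliver 1→3: —

0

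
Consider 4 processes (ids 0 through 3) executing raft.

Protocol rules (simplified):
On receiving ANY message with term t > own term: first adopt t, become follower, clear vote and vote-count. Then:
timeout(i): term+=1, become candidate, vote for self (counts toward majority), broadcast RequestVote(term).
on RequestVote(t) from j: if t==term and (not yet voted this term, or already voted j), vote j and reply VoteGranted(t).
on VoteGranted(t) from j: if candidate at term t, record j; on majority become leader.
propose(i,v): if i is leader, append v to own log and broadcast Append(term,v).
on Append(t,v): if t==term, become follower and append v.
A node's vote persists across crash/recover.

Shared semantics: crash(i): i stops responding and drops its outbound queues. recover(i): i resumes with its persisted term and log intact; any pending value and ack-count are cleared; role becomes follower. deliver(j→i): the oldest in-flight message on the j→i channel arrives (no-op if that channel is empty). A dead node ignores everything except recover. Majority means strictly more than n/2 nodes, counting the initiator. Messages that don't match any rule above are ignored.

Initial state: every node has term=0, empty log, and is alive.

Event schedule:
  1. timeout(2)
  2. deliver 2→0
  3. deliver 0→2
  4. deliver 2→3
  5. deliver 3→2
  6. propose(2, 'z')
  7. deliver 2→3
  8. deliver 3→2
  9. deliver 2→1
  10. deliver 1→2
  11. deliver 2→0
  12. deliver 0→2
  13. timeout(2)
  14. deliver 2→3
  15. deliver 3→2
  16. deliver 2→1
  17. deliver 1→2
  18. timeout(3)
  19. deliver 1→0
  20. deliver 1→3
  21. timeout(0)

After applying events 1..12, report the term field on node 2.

1

e1 timeout(2): 2[cand,t=1,-]
e2 deliver 2→0: 0[foll,t=1,-]
e3 deliver 0→2: ·
e4 deliver 2→3: 3[foll,t=1,-]
e5 deliver 3→2: 2[lead,t=1,-]
e6 propose(2,'z'): 2[lead,t=1,z]
e7 deliver 2→3: 3[foll,t=1,z]
e8 deliver 3→2: ·
e9 deliver 2→1: 1[foll,t=1,-]
e10 deliver 1→2: ·
e11 deliver 2→0: 0[foll,t=1,z]
e12 deliver 0→2: ·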